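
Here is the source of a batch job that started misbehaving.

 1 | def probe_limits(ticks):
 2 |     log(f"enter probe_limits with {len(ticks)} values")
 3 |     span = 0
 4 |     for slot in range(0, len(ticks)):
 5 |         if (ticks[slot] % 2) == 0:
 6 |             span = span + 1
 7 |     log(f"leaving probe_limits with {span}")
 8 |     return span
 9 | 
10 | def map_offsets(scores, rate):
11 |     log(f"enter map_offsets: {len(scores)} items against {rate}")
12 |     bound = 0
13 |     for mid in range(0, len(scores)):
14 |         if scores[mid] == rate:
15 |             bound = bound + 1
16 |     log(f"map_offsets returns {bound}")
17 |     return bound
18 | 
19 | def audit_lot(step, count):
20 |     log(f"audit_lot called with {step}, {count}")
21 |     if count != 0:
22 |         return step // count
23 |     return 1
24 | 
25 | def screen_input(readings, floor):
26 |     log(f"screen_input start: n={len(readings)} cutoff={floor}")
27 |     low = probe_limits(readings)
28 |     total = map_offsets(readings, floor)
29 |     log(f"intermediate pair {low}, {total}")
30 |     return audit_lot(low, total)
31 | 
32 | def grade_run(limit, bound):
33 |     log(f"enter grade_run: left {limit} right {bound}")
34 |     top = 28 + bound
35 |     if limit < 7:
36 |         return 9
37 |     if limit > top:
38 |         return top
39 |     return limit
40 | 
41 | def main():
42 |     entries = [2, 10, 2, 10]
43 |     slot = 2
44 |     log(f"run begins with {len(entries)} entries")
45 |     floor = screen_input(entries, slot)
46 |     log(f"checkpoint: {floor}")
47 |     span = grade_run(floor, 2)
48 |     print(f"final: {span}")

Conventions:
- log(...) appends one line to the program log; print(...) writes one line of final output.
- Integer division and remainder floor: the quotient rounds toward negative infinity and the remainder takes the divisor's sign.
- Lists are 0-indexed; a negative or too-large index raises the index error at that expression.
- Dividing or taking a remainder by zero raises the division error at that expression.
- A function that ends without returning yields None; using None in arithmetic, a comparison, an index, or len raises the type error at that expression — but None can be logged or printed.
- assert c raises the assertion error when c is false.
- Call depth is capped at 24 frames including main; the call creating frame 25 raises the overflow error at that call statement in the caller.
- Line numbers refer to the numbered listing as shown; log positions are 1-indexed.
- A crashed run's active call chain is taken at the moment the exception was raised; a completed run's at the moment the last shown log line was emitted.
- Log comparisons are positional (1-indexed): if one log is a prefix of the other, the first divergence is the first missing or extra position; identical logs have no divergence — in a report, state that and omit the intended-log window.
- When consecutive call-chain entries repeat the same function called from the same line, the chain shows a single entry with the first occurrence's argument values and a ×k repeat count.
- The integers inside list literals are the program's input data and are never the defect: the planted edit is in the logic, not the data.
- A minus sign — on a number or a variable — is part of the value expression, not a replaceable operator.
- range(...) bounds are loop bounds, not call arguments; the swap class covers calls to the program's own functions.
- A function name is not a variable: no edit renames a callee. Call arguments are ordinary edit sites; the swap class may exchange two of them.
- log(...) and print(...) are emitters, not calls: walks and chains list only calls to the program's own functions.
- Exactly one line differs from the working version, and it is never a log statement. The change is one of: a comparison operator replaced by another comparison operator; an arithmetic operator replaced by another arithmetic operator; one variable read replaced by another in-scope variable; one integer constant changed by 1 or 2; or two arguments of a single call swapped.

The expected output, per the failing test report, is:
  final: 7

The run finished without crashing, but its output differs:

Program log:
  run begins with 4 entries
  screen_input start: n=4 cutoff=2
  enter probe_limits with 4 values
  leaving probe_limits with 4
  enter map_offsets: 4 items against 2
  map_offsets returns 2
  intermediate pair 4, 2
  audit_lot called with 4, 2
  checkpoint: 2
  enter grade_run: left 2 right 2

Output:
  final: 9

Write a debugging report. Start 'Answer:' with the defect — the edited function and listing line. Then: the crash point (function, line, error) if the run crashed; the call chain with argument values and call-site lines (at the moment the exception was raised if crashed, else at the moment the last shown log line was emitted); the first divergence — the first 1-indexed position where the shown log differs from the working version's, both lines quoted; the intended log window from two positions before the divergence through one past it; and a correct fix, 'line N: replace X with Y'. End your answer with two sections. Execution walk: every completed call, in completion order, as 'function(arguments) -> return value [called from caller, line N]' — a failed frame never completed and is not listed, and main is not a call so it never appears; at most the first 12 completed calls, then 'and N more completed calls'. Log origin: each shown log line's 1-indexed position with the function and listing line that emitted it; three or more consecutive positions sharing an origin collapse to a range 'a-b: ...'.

Answer: the defect is in grade_run at line 36.
Key fact: Every logged value matches the working version; the printed result is what differs.
Call chain: main -> grade_run(2, 2) (called at line 47).
First divergence: none; the two logs match at every position.
Execution walk:
  probe_limits([2, 10, 2, 10]) -> 4  [called from screen_input, line 27]
  map_offsets([2, 10, 2, 10], 2) -> 2  [called from screen_input, line 28]
  audit_lot(4, 2) -> 2  [called from screen_input, line 30]
  screen_input([2, 10, 2, 10], 2) -> 2  [called from main, line 45]
  grade_run(2, 2) -> 9  [called from main, line 47]
Log line origins:
  1 — main, line 44
  2 — screen_input, line 26
  3 — probe_limits, line 2
  4 — probe_limits, line 7
  5 — map_offsets, line 11
  6 — map_offsets, line 16
  7 — screen_input, line 29
  8 — audit_lot, line 20
  9 — main, line 46
  10 — grade_run, line 33
A correct fix: line 36: replace `9` with `7`.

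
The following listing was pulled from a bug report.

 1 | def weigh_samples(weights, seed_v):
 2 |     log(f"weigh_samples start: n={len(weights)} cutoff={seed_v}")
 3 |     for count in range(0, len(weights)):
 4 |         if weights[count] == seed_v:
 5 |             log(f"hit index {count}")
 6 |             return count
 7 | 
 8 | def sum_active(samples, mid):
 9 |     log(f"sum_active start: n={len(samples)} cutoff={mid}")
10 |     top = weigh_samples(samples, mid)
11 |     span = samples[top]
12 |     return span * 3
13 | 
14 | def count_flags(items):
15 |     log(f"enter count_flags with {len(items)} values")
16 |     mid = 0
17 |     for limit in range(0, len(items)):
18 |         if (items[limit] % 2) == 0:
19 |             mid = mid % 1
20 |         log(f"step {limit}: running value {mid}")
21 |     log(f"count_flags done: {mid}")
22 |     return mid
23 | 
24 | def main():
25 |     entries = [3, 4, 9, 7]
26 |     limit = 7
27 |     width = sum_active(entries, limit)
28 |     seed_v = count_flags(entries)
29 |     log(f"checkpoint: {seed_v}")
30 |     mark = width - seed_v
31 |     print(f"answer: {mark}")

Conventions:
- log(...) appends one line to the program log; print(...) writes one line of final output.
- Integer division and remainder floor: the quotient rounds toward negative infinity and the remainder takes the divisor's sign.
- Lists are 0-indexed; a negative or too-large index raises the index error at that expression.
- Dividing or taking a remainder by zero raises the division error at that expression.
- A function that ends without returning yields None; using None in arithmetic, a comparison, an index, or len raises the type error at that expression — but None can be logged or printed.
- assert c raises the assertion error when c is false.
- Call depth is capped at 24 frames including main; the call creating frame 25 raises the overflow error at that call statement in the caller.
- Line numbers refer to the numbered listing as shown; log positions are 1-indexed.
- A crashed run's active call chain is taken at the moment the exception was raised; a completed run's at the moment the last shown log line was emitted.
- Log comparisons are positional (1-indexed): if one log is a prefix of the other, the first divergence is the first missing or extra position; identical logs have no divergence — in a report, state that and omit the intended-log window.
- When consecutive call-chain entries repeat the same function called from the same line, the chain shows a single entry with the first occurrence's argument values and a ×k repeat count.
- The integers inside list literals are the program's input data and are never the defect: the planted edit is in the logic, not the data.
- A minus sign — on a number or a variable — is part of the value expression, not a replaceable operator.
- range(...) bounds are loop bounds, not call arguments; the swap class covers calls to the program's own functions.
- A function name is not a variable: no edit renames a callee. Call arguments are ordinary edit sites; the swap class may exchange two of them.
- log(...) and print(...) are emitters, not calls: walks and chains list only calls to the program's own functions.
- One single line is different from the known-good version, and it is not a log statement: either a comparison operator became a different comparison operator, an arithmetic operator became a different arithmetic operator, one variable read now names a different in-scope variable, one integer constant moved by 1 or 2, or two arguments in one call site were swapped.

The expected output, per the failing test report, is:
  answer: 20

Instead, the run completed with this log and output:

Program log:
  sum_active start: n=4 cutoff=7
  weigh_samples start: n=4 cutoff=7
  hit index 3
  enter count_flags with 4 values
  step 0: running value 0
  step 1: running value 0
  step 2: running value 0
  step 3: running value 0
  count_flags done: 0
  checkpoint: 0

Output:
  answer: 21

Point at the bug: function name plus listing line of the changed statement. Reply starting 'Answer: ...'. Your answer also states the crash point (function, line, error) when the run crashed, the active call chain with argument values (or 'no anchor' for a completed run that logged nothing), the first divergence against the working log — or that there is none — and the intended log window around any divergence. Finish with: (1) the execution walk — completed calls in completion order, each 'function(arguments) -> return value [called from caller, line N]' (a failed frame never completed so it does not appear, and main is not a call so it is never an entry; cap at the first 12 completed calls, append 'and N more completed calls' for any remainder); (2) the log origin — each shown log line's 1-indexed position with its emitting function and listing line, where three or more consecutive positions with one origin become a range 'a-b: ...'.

Answer: the defect is in count_flags at line 19.
The tell: The log first diverges at position 6: the faulty run prints 'step 1: running value 0' where the working version prints 'step 1: running value 1'.
Call chain: main.
First divergence: position 6 — shown 'step 1: running value 0', intended 'step 1: running value 1'.
Intended log window:
  4: enter count_flags with 4 values
  5: step 0: running value 0
  6: step 1: running value 1
  7: step 2: running value 1
Execution walk:
  weigh_samples([3, 4, 9, 7], 7) -> 3  [called from sum_active, line 10]
  sum_active([3, 4, 9, 7], 7) -> 21  [called from main, line 27]
  count_flags([3, 4, 9, 7]) -> 0  [called from main, line 28]
Log origins:
  1: from sum_active, line 9
  2: from weigh_samples, line 2
  3: from weigh_samples, line 5
  4: from count_flags, line 15
  5-8: from count_flags, line 20
  9: from count_flags, line 21
  10: from main, line 29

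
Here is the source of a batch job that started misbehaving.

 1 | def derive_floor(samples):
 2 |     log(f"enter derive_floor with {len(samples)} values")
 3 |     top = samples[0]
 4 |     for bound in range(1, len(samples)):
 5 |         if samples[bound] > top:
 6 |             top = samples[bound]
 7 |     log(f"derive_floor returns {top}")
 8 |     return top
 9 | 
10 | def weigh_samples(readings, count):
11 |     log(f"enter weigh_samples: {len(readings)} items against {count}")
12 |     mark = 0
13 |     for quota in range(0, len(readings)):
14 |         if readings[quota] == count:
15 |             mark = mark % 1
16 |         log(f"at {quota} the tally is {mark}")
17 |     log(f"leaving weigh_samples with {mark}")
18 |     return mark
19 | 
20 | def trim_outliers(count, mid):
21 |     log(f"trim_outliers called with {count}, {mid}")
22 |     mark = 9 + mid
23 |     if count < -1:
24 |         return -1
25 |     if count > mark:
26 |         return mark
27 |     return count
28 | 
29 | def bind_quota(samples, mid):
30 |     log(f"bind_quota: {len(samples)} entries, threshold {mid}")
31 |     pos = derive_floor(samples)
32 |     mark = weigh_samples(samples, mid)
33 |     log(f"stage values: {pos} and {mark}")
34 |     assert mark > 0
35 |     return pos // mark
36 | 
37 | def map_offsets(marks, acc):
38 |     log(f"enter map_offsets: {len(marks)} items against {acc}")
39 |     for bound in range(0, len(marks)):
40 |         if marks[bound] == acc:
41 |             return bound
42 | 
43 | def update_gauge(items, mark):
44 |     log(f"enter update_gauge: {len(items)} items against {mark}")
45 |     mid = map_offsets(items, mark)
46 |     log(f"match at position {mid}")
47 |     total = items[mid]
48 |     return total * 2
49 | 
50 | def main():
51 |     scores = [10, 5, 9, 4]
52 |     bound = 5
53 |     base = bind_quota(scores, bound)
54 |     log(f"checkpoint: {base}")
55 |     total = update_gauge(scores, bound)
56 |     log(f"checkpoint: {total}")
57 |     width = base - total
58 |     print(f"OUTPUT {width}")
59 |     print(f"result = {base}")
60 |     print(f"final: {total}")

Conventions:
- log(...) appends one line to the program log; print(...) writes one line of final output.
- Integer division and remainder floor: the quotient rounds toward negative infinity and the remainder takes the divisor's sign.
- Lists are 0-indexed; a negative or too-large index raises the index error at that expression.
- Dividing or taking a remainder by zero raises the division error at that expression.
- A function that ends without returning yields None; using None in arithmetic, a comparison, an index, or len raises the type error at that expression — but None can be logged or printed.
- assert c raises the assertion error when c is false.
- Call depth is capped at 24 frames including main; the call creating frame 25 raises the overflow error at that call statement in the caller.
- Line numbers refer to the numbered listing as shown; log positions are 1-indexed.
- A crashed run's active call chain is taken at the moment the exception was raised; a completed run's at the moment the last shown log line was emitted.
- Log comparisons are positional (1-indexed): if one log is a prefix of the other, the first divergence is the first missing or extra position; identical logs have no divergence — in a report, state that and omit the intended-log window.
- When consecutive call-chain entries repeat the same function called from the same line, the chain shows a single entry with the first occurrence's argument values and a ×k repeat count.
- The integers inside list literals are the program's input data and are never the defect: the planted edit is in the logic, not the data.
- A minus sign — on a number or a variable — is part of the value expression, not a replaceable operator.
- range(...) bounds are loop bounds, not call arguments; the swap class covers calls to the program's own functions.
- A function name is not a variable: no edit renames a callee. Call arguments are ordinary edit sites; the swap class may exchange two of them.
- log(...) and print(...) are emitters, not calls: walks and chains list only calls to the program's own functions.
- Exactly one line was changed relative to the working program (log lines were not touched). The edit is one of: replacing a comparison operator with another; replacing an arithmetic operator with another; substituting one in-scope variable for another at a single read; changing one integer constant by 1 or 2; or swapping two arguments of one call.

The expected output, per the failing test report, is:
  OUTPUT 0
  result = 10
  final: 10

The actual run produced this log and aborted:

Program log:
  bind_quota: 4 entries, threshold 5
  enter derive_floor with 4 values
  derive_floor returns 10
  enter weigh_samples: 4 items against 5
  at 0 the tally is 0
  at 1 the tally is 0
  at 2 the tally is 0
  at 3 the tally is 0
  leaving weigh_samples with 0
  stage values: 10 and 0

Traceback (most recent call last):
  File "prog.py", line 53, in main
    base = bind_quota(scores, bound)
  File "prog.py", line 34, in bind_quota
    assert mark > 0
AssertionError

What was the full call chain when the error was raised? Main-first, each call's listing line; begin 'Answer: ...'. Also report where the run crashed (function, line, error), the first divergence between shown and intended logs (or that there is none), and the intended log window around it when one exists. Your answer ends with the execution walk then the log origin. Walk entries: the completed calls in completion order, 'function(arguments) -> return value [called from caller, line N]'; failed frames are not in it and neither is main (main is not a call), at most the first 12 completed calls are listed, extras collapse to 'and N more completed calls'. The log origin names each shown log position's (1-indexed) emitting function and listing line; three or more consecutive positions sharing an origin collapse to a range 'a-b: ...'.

Answer: main -> bind_quota (called at line 53).
Core observation: Position 6 is the first bad log line: 'at 1 the tally is 0' should read 'at 1 the tally is 1'.
Crash: bind_quota, line 34, AssertionError.
First divergence: position 6 — shown 'at 1 the tally is 0', intended 'at 1 the tally is 1'.
Intended log window:
  4: enter weigh_samples: 4 items against 5
  5: at 0 the tally is 0
  6: at 1 the tally is 1
  7: at 2 the tally is 1
Execution walk:
  derive_floor([10, 5, 9, 4]) -> 10  [called from bind_quota, line 31]
  weigh_samples([10, 5, 9, 4], 5) -> 0  [called from bind_quota, line 32]
Log line origins:
  1: from bind_quota, line 30
  2: from derive_floor, line 2
  3: from derive_floor, line 7
  4: from weigh_samples, line 11
  5-8: from weigh_samples, line 16
  9: from weigh_samples, line 17
  10: from bind_quota, line 33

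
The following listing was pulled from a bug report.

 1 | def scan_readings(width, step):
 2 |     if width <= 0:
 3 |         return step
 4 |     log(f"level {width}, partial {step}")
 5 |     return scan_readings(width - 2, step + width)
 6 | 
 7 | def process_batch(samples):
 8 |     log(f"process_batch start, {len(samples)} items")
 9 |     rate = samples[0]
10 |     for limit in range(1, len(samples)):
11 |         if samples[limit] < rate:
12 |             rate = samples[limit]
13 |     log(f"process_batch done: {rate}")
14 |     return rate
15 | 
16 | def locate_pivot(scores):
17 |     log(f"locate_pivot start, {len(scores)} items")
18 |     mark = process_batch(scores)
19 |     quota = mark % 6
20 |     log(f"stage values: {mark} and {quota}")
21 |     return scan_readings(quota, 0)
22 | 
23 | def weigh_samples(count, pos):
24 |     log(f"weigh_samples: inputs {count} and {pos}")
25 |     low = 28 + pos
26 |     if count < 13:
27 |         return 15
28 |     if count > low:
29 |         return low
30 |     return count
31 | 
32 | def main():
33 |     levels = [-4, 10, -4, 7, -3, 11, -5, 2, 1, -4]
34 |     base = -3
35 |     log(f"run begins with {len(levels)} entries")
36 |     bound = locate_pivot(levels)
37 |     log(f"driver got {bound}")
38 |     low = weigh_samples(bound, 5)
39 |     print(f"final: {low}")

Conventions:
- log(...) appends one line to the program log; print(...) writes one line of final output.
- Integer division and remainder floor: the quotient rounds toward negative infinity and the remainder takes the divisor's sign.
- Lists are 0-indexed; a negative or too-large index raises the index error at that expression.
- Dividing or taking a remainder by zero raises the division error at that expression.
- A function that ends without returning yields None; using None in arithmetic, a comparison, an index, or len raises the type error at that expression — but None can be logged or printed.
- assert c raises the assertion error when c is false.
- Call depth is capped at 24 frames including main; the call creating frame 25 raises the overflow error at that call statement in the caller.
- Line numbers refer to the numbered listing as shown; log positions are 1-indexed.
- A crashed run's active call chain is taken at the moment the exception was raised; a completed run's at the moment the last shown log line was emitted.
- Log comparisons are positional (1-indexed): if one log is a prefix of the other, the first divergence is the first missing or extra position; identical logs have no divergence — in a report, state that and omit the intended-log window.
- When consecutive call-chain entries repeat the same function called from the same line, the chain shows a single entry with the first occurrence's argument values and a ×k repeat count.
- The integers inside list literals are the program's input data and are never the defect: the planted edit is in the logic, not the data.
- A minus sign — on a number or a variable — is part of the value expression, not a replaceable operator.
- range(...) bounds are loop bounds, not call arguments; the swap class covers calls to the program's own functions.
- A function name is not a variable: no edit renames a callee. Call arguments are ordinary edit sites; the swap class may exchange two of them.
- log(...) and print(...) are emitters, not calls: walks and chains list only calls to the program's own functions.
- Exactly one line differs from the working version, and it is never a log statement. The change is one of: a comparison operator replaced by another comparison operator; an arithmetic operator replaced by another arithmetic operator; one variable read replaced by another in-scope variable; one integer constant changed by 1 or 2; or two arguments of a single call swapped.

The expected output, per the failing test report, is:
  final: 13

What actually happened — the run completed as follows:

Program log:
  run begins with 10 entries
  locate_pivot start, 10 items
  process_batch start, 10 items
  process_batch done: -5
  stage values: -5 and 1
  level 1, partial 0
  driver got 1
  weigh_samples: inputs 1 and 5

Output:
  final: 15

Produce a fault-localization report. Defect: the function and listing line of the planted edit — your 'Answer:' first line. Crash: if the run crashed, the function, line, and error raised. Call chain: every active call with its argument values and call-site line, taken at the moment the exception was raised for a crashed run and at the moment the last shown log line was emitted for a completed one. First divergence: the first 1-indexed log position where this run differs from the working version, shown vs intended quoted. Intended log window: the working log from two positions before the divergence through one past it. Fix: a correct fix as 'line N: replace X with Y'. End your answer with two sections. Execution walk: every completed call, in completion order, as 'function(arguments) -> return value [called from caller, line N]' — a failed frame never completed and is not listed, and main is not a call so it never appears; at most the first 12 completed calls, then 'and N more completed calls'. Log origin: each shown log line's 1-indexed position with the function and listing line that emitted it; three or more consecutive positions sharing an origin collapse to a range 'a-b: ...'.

Answer: the defect is in weigh_samples at line 27.
Key fact: Nothing in the log betrays the bug — only the output does.
Call chain: main -> weigh_samples(1, 5) (called at line 38).
First divergence: none; the two logs match at every position.
Execution walk:
  process_batch([-4, 10, -4, 7, -3, 11, -5, 2, 1, -4]) -> -5  [called from locate_pivot, line 18]
  scan_readings(-1, 1) -> 1  [called from scan_readings, line 5]
  scan_readings(1, 0) -> 1  [called from locate_pivot, line 21]
  locate_pivot([-4, 10, -4, 7, -3, 11, -5, 2, 1, -4]) -> 1  [called from main, line 36]
  weigh_samples(1, 5) -> 15  [called from main, line 38]
Origin of each log line:
  1: emitted by main (line 35)
  2: emitted by locate_pivot (line 17)
  3: emitted by process_batch (line 8)
  4: emitted by process_batch (line 13)
  5: emitted by locate_pivot (line 20)
  6: emitted by scan_readings (line 4)
  7: emitted by main (line 37)
  8: emitted by weigh_samples (line 24)
A correct fix: line 27: replace `15` with `13`.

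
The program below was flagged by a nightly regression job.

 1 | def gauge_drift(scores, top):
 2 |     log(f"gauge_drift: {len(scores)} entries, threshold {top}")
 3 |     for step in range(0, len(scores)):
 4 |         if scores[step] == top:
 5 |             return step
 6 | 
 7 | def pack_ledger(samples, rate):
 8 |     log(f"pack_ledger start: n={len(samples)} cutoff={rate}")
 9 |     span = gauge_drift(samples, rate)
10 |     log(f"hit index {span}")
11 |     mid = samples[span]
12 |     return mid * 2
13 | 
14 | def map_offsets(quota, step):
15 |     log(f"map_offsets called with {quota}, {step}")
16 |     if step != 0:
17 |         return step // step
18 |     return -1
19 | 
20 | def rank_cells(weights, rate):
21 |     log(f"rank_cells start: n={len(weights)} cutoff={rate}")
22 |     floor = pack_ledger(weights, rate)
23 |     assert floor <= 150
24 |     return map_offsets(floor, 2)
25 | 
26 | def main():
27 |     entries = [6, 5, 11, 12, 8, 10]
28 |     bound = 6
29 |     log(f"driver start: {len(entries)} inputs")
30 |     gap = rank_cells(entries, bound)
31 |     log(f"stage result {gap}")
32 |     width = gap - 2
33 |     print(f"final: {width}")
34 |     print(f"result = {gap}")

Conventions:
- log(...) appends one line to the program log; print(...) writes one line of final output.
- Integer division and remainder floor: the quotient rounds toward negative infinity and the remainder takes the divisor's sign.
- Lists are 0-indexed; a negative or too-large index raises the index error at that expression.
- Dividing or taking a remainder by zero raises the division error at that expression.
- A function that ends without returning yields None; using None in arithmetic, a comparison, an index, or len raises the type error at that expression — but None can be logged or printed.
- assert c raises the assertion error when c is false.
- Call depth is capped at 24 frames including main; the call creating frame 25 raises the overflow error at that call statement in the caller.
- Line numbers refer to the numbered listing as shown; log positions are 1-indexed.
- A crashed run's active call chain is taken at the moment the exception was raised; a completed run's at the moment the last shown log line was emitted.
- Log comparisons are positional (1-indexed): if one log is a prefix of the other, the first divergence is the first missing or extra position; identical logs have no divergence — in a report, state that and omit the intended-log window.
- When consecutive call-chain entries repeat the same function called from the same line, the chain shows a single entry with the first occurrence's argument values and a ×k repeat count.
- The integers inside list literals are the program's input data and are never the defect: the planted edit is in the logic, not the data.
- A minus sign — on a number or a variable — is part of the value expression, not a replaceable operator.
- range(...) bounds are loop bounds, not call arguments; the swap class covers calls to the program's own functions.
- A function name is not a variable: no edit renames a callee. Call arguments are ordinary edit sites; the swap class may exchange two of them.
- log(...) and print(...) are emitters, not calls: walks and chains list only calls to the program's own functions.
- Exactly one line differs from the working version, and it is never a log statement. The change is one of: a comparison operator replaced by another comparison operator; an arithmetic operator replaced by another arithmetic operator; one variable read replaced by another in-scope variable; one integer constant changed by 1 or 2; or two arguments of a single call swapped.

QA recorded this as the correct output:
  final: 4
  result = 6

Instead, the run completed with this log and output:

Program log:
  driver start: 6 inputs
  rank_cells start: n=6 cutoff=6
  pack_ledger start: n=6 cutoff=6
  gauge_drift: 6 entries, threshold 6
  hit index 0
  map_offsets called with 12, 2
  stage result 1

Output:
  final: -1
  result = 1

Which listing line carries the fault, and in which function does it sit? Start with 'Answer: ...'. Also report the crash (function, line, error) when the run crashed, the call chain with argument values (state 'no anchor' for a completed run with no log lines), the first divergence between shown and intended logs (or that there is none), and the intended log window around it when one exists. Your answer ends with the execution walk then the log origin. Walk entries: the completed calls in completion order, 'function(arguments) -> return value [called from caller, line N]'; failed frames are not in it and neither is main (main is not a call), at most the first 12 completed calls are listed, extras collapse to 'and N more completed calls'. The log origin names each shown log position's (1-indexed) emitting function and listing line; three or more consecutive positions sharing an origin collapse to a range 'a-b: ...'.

Answer: the defect is in map_offsets at line 17.
The tell: At log position 7 the runs split — shown 'stage result 1', but the working version logs 'stage result 6'.
Call chain: main.
First divergence: position 7 — shown 'stage result 1', intended 'stage result 6'.
Intended log window:
  5: hit index 0
  6: map_offsets called with 12, 2
  7: stage result 6
Execution walk:
  gauge_drift([6, 5, 11, 12, 8, 10], 6) -> 0  [called from pack_ledger, line 9]
  pack_ledger([6, 5, 11, 12, 8, 10], 6) -> 12  [called from rank_cells, line 22]
  map_offsets(12, 2) -> 1  [called from rank_cells, line 24]
  rank_cells([6, 5, 11, 12, 8, 10], 6) -> 1  [called from main, line 30]
Origin of each log line:
  1 — main, line 29
  2 — rank_cells, line 21
  3 — pack_ledger, line 8
  4 — gauge_drift, line 2
  5 — pack_ledger, line 10
  6 — map_offsets, line 15
  7 — main, line 31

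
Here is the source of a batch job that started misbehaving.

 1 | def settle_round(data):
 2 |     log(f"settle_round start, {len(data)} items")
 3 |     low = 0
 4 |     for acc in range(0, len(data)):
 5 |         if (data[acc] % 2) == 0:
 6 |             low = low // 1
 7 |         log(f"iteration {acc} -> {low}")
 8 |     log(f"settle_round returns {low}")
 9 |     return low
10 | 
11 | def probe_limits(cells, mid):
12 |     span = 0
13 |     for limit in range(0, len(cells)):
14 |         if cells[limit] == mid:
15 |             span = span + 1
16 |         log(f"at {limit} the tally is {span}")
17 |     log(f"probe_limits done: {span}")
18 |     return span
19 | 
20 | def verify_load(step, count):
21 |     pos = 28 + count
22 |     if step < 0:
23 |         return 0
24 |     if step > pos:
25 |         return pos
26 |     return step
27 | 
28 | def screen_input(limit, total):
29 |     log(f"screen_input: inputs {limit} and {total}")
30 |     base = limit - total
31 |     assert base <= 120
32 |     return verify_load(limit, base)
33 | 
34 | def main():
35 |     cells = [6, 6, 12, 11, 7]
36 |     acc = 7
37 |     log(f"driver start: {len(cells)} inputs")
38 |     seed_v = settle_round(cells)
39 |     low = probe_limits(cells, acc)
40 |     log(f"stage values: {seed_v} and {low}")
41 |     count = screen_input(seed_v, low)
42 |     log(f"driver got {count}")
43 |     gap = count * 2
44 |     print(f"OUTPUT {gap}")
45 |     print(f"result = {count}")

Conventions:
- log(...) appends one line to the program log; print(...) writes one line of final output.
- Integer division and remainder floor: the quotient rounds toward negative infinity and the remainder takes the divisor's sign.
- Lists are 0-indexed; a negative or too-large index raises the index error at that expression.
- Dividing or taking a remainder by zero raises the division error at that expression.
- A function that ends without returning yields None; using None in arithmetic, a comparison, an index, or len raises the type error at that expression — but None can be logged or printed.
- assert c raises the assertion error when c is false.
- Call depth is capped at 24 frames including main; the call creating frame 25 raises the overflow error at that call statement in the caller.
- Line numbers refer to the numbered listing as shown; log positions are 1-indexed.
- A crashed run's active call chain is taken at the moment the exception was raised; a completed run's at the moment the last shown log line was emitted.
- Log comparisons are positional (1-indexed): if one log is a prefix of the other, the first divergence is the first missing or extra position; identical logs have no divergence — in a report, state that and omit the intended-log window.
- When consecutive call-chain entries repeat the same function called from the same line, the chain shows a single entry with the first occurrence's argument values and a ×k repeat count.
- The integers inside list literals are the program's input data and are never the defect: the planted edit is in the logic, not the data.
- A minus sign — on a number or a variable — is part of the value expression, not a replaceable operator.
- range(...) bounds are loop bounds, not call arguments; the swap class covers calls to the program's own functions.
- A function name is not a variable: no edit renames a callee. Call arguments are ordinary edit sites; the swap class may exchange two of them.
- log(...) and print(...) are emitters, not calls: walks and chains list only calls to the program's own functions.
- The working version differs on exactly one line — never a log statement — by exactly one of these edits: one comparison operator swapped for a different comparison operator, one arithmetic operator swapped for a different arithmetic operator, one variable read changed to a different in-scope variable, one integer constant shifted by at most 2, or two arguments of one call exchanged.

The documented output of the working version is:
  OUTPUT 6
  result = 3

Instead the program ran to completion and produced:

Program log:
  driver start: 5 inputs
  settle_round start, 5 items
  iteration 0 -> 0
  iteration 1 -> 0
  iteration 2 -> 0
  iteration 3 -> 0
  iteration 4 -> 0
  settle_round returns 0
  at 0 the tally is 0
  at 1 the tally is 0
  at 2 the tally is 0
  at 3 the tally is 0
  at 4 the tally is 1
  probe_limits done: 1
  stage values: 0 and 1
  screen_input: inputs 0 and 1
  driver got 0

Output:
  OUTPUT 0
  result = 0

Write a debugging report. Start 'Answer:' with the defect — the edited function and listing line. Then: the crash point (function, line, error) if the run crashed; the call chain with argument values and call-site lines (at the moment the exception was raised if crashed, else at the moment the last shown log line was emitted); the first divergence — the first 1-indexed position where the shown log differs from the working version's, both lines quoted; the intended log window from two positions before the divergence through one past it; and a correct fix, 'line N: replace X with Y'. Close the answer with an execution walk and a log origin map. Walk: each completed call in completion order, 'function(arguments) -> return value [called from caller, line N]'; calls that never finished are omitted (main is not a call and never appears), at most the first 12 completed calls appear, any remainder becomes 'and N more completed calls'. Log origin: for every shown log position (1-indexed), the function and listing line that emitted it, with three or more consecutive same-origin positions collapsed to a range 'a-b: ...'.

Answer: the defect is in settle_round at line 6.
Core observation: At log position 3 the runs split — shown 'iteration 0 -> 0', but the working version logs 'iteration 0 -> 1'.
Call chain: main.
First divergence: position 3 — shown 'iteration 0 -> 0', intended 'iteration 0 -> 1'.
Intended log window:
  1: driver start: 5 inputs
  2: settle_round start, 5 items
  3: iteration 0 -> 1
  4: iteration 1 -> 2
Execution walk:
  settle_round([6, 6, 12, 11, 7]) -> 0  [called from main, line 38]
  probe_limits([6, 6, 12, 11, 7], 7) -> 1  [called from main, line 39]
  verify_load(0, -1) -> 0  [called from screen_input, line 32]
  screen_input(0, 1) -> 0  [called from main, line 41]
Log origin:
  1: logged in main at line 37
  2: logged in settle_round at line 2
  3-7: logged in settle_round at line 7
  8: logged in settle_round at line 8
  9-13: logged in probe_limits at line 16
  14: logged in probe_limits at line 17
  15: logged in main at line 40
  16: logged in screen_input at line 29
  17: logged in main at line 42
A correct fix: line 6: replace `//` with `+`.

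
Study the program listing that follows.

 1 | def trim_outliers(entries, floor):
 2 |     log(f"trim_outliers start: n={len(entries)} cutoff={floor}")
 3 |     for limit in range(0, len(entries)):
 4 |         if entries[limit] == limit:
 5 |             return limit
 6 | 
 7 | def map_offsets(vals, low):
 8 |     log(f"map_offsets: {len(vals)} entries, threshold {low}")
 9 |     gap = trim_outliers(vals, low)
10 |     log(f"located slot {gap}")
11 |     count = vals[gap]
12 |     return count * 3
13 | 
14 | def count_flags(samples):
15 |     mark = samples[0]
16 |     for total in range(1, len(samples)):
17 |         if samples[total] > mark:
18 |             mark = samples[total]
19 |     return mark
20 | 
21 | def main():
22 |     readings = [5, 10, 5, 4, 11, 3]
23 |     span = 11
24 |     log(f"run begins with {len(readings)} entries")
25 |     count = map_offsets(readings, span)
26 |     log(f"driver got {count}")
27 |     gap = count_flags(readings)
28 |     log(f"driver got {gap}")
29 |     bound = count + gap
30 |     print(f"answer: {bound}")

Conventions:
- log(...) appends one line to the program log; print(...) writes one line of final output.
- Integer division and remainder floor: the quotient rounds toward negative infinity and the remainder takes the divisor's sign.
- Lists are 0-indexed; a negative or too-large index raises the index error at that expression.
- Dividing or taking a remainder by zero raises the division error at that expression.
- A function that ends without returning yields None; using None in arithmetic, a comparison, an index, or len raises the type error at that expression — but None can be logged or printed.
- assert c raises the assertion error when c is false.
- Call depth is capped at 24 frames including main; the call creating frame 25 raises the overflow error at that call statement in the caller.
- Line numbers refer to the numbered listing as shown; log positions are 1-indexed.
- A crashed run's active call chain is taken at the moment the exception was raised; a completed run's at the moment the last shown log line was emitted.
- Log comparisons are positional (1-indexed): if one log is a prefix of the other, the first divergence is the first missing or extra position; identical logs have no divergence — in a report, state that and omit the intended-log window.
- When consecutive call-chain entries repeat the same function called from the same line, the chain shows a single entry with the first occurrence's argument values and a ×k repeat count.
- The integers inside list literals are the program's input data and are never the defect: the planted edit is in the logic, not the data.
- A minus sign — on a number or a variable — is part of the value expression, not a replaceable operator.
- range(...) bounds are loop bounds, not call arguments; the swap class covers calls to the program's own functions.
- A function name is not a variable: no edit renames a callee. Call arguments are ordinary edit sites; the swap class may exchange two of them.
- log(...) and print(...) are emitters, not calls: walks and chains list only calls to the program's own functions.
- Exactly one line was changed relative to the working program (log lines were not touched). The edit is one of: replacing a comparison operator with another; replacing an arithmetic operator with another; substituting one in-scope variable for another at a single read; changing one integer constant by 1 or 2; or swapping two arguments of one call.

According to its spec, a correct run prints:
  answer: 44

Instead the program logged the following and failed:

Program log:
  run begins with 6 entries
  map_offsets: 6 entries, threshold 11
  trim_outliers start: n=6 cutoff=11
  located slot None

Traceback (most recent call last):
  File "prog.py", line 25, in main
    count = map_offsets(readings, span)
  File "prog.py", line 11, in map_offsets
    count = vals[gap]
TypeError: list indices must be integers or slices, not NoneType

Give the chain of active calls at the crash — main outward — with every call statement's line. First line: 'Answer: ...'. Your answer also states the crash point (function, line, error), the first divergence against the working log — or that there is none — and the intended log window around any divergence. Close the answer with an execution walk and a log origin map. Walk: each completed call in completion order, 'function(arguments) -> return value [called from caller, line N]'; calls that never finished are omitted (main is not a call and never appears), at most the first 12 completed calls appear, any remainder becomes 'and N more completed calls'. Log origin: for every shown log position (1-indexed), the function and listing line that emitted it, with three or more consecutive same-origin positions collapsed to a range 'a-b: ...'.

Answer: main -> map_offsets (called at line 25).
Key observation: The log first diverges at position 4: the faulty run prints 'located slot None' where the working version prints 'located slot 4'.
Crash: map_offsets, line 11, TypeError.
First divergence: position 4 — shown 'located slot None', intended 'located slot 4'.
Intended log window:
  2: map_offsets: 6 entries, threshold 11
  3: trim_outliers start: n=6 cutoff=11
  4: located slot 4
  5: driver got 33
Execution walk:
  trim_outliers([5, 10, 5, 4, 11, 3], 11) -> None  [called from map_offsets, line 9]
Origin of each log line:
  1: emitted by main (line 24)
  2: emitted by map_offsets (line 8)
  3: emitted by trim_outliers (line 2)
  4: emitted by map_offsets (line 10)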